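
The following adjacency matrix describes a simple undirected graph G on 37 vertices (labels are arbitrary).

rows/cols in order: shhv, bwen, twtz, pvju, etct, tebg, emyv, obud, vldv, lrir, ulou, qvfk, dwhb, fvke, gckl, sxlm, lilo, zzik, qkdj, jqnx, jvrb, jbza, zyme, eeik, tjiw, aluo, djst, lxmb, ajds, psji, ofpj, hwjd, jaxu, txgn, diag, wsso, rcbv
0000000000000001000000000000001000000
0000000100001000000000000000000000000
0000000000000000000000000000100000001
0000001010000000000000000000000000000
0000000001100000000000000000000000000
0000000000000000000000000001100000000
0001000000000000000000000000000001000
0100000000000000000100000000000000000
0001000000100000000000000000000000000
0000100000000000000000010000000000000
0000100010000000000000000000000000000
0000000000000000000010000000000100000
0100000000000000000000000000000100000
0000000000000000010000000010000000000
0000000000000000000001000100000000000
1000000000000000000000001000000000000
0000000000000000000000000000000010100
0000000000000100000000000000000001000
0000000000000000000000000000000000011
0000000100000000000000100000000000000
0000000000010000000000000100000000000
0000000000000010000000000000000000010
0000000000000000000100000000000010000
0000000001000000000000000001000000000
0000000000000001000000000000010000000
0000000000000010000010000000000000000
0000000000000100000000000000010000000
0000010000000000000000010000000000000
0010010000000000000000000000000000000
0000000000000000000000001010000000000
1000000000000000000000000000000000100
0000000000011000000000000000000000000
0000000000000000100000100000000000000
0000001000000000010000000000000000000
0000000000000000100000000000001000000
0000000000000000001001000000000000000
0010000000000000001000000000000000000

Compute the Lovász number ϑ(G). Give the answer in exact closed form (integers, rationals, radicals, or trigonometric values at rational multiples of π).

37*cos(pi/37)/(cos(pi/37) + 1)

Vertex jaxu has 2 neighbors: lilo, zyme.
N(emyv) = {pvju, txgn}, |N(emyv)| = 2.
Vertex zzik has 2 neighbors: fvke, txgn.
deg(eeik) = 2; N(eeik) = {lrir, lxmb}.
2-regular, N=37; the odd cycle C_{37}.
Distinct eigenvalues (to 4 d.p.): [2.0, 1.9712, 1.8858, 1.746, 1.5561, 1.3213, 1.0486, 0.7457, 0.4214, 0.0849, -0.254, -0.5856, -0.9004, -1.1893, -1.4439, -1.657, -1.8225, -1.9355, -1.9928].
ϑ = −N·λ_min/(λ_max−λ_min) = −37·(-2*cos(pi/37))/(2−(-2*cos(pi/37))) = 37*cos(pi/37)/(cos(pi/37) + 1).
Numerically 18.4666166.
Lovász sandwich 18 ≤ 37*cos(pi/37)/(cos(pi/37) + 1) ≤ 19: both strict.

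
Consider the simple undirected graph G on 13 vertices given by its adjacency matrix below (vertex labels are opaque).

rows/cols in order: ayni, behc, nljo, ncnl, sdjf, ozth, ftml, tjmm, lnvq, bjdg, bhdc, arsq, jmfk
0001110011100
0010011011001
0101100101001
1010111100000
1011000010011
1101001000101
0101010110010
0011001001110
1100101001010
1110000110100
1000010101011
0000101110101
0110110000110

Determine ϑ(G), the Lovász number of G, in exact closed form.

sqrt(13)

Vertex arsq has 6 neighbors: sdjf, ftml, tjmm, lnvq, bhdc, jmfk.
N(sdjf) = {ayni, nljo, ncnl, lnvq, arsq, jmfk}, |N(sdjf)| = 6.
Vertex behc has 6 neighbors: nljo, ozth, ftml, lnvq, bjdg, jmfk.
deg(ayni) = 6; N(ayni) = {ncnl, sdjf, ozth, lnvq, bjdg, bhdc}.
13-vertex 6-regular graph: strongly regular (13,6,2,3).
A has 3 distinct eigenvalues ≈ [6.0, 1.302776, -2.302776].
−13·(-sqrt(13)/2 - 1/2) / ((6)−(-sqrt(13)/2 - 1/2)) = sqrt(13) = ϑ(G).
ϑ(G) ≈ 3.6056.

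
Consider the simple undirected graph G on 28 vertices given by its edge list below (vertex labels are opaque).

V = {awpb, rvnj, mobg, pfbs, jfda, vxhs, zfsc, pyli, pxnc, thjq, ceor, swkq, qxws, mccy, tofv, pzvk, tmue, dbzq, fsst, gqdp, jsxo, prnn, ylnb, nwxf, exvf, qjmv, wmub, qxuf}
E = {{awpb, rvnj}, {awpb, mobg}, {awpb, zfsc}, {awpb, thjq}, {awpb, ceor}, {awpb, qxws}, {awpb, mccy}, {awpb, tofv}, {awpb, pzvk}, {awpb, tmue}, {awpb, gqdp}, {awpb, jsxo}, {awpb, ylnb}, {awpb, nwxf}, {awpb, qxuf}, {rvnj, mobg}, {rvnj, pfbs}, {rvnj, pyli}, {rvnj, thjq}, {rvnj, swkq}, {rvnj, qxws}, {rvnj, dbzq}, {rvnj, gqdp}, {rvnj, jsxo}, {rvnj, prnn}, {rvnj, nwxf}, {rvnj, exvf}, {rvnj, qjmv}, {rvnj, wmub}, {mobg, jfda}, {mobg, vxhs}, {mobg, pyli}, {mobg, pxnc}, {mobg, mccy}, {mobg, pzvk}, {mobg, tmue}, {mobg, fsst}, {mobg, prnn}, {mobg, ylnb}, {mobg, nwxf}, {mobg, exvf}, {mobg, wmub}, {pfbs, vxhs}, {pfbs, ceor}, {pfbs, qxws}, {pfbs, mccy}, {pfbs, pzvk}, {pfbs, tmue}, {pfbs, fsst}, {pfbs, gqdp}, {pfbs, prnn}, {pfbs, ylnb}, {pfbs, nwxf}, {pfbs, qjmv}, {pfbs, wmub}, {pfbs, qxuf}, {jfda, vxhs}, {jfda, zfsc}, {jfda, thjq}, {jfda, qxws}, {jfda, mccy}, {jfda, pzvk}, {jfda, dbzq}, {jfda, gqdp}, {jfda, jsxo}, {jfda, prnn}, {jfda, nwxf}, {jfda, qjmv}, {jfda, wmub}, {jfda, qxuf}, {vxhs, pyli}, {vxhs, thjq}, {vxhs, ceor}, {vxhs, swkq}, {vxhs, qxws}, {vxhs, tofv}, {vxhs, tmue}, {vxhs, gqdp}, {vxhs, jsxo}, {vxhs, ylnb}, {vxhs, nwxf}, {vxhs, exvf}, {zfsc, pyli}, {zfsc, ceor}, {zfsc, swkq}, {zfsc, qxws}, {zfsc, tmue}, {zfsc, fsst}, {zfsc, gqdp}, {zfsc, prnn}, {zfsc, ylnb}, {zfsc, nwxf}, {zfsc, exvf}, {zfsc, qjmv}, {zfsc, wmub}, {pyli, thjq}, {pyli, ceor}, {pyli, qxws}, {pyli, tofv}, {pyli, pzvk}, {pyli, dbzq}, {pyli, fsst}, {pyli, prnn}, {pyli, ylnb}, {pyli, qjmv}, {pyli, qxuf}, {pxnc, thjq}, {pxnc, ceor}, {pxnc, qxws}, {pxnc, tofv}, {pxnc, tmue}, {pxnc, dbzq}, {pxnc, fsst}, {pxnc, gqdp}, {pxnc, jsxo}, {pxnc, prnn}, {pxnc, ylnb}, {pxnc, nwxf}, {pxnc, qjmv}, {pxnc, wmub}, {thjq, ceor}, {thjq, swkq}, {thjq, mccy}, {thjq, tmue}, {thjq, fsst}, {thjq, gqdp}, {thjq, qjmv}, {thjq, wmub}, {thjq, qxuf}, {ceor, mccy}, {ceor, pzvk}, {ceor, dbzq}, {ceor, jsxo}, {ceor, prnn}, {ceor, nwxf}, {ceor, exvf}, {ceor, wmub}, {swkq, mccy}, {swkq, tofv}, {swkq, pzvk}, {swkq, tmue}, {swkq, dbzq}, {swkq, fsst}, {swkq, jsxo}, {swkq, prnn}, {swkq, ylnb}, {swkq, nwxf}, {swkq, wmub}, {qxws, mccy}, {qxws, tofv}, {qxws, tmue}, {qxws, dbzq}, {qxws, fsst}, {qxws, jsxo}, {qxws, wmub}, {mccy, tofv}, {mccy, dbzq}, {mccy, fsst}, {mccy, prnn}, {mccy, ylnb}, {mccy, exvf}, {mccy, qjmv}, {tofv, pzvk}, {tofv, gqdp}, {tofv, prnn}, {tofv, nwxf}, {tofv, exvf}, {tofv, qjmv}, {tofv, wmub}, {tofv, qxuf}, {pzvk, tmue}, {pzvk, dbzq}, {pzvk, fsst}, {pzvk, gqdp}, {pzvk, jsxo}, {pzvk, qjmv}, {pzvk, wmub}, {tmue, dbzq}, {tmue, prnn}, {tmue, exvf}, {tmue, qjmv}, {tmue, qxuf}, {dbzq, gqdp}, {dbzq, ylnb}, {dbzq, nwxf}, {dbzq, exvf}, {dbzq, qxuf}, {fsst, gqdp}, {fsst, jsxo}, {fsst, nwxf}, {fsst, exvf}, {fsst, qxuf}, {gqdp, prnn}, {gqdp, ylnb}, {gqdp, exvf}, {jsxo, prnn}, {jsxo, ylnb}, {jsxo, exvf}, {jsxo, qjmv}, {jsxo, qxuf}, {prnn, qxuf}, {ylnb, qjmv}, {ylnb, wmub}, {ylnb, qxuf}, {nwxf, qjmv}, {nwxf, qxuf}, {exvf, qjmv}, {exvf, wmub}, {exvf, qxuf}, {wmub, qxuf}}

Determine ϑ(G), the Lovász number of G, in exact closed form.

N(tofv) = {awpb, vxhs, pyli, pxnc, swkq, qxws, mccy, pzvk, gqdp, prnn, nwxf, exvf, qjmv, wmub, qxuf}, |N(tofv)| = 15.
Vertex qxuf has 15 neighbors: awpb, pfbs, jfda, pyli, thjq, tofv, tmue, dbzq, fsst, jsxo, prnn, ylnb, nwxf, exvf, wmub.
deg(prnn) = 15; N(prnn) = {rvnj, mobg, pfbs, jfda, zfsc, pyli, pxnc, ceor, swkq, mccy, tofv, tmue, gqdp, jsxo, qxuf}.
deg(gqdp) = 15; N(gqdp) = {awpb, rvnj, pfbs, jfda, vxhs, zfsc, pxnc, thjq, tofv, pzvk, dbzq, fsst, prnn, ylnb, exvf}.
Every vertex has degree 15 (N=28); this is K(8,2), the Kneser graph.
spec(A) ≈ [15.0, 1.0, -5.0] (distinct, 4 d.p.).
With N=28: ϑ(G) = 28·(-1*(-5))/(15−(-5)) = 7.
Numerically 7.0000000.

7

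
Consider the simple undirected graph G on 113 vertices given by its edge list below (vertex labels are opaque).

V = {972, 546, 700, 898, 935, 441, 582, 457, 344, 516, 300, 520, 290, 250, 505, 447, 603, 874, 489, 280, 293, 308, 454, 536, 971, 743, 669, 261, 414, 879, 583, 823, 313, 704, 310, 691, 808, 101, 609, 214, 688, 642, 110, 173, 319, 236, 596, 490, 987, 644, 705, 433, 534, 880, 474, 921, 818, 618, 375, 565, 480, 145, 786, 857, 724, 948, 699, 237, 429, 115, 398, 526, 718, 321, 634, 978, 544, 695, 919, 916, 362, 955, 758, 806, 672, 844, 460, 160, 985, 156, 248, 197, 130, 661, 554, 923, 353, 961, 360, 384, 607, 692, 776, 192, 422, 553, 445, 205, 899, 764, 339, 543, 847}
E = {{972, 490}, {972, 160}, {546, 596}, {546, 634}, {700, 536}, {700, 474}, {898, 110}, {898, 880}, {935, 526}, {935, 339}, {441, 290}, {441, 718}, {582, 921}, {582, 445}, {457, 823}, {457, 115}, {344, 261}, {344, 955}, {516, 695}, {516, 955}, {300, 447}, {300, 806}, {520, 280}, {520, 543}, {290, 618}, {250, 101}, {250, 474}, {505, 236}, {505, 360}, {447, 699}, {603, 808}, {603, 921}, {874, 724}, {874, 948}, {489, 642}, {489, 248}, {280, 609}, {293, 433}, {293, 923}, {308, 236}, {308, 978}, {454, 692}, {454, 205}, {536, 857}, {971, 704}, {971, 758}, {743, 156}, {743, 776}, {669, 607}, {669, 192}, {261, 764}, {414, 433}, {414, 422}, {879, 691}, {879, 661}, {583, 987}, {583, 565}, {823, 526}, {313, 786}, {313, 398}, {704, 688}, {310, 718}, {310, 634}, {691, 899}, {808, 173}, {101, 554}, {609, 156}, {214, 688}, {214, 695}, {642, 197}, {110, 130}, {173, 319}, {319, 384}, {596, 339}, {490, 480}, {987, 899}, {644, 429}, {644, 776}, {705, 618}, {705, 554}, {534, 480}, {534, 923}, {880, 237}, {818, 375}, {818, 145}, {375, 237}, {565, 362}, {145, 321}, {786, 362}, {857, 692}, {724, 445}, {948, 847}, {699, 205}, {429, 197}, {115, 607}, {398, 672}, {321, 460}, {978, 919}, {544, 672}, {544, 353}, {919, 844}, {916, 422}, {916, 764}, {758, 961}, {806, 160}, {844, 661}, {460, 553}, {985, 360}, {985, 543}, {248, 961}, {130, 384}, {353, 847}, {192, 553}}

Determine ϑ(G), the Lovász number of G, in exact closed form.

N(205) = {454, 699}, |N(205)| = 2.
deg(445) = 2; N(445) = {582, 724}.
deg(961) = 2; N(961) = {758, 248}.
N(899) = {691, 987}, |N(899)| = 2.
Regular of degree 2 on 113 vertices: a single 113-cycle (edge-transitive).
A has 57 distinct eigenvalues ≈ [2.0, 1.99691, 1.98765, 1.97224, 1.95074, 1.9232, 1.88973, 1.85041, 1.80537, 1.75475, 1.69871, 1.63742, 1.57106, 1.49985, 1.42401, 1.34376, 1.25936, 1.17107, 1.07915, 0.98391, 0.88562, 0.78459, 0.68114, 0.57558, 0.46824, 0.35946, 0.24956, 0.1389, 0.0278, -0.08338, -0.1943, -0.30463, -0.41401, -0.52211, -0.6286, -0.73315, -0.83543, -0.93512, -1.03193, -1.12555, -1.21568, -1.30206, -1.38442, -1.4625, -1.53605, -1.60486, -1.66871, -1.7274, -1.78075, -1.8286, -1.87079, -1.9072, -1.93772, -1.96225, -1.98071, -1.99305, -1.99923].
Lovász: ϑ = −113(-2*cos(pi/113))/(2+-(-1)*2*cos(pi/113)) = 113*cos(pi/113)/(cos(pi/113) + 1).
≈ 56.48908089 (to 8 d.p.).
56 ≤ 113*cos(pi/113)/(cos(pi/113) + 1) ≤ 57: both strict.

113*cos(pi/113)/(cos(pi/113) + 1)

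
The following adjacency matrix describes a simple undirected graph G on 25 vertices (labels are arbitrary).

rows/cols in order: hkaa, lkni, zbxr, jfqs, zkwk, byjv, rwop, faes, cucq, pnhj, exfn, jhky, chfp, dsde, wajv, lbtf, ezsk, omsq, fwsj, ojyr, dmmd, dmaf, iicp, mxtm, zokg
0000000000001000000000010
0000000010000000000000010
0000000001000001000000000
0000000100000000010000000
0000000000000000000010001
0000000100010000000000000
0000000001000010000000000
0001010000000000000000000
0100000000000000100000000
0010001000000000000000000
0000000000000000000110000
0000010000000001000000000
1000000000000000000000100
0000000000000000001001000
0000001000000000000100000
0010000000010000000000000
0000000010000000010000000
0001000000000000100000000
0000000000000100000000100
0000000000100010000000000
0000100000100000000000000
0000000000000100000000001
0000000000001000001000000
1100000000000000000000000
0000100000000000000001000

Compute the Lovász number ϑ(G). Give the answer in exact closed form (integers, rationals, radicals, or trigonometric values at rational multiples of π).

25*cos(pi/25)/(cos(pi/25) + 1)

N(faes) = {jfqs, byjv}, |N(faes)| = 2.
Vertex jfqs has 2 neighbors: faes, omsq.
Vertex fwsj has 2 neighbors: dsde, iicp.
Vertex dsde has 2 neighbors: fwsj, dmaf.
G on 25 vertices is 2-regular; connected 2-regular on 25 ⇒ C_{25}.
Distinct eigenvalues (to 3 d.p.): [2.0, 1.937, 1.753, 1.458, 1.072, 0.618, 0.126, -0.375, -0.852, -1.275, -1.618, -1.86, -1.984].
λ_max=2, λ_min=-2*cos(pi/25); ϑ = −25·λ_min/(λ_max−λ_min) = 25*cos(pi/25)/(cos(pi/25) + 1).
ϑ(G) ≈ 12.45052181.
Sandwich: α(G)=12 ≤ ϑ(G)=25*cos(pi/25)/(cos(pi/25) + 1) ≤ χ(Ḡ)=13 (both strict).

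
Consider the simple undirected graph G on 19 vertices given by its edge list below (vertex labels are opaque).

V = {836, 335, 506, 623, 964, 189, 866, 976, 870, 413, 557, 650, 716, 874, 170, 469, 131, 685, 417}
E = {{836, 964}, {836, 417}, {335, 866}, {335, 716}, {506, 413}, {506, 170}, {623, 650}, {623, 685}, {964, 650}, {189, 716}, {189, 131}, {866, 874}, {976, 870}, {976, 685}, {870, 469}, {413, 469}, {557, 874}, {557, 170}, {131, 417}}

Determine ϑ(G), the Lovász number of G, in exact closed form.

Vertex 870 has 2 neighbors: 976, 469.
deg(650) = 2; N(650) = {623, 964}.
deg(874) = 2; N(874) = {866, 557}.
deg(685) = 2; N(685) = {623, 976}.
19-vertex 2-regular graph: a single 19-cycle (edge-transitive).
A has 10 distinct eigenvalues ≈ [2.0, 1.892, 1.578, 1.094, 0.491, -0.165, -0.803, -1.355, -1.759, -1.973].
ϑ = −N·λ_min/(λ_max−λ_min) = −19·(-2*cos(pi/19))/(2−(-2*cos(pi/19))) = 19*cos(pi/19)/(cos(pi/19) + 1).
= 9.4348… (decimal).
Lovász sandwich 9 ≤ 19*cos(pi/19)/(cos(pi/19) + 1) ≤ 10: both strict.

19*cos(pi/19)/(cos(pi/19) + 1)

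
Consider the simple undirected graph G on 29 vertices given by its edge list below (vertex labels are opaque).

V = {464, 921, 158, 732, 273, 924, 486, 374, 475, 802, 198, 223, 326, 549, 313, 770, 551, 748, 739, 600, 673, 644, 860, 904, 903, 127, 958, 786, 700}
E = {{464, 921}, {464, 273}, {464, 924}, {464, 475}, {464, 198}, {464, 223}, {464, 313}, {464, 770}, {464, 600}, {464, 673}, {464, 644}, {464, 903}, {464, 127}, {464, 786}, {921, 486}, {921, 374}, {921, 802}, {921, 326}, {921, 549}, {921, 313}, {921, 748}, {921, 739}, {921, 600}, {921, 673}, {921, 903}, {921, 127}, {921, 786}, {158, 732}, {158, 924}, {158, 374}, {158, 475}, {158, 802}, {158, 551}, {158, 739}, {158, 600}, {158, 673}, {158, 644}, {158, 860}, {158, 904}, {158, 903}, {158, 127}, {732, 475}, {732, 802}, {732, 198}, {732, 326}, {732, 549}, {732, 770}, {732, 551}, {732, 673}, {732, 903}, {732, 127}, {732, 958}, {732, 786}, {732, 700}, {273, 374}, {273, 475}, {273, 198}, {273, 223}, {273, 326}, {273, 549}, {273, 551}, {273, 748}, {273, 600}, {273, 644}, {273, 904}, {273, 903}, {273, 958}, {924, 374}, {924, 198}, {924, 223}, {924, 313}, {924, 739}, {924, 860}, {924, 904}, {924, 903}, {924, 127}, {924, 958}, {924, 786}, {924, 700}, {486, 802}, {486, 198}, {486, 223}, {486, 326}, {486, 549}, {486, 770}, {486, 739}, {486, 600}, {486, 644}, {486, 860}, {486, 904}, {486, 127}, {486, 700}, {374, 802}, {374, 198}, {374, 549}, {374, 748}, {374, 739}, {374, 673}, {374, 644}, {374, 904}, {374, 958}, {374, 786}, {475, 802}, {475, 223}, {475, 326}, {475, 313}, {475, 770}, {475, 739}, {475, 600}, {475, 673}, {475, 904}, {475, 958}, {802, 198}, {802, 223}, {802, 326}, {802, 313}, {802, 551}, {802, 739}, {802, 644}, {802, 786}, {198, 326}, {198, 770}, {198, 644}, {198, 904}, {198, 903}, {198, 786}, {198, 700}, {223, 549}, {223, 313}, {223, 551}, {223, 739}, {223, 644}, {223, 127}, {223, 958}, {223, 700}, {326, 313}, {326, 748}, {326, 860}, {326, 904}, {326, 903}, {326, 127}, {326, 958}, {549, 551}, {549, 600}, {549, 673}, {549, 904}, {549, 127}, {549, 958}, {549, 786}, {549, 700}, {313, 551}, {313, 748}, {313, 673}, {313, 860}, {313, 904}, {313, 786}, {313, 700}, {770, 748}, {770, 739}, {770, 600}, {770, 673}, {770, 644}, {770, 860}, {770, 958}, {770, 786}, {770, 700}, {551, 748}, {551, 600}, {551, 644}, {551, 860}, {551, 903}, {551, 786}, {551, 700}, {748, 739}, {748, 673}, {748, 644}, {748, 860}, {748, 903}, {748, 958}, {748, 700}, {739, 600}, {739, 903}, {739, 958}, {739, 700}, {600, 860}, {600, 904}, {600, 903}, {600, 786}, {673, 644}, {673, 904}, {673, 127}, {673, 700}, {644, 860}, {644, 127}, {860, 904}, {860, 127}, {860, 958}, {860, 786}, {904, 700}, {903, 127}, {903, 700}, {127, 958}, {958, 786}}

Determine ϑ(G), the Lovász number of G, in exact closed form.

deg(475) = 14; N(475) = {464, 158, 732, 273, 802, 223, 326, 313, 770, 739, 600, 673, 904, 958}.
Vertex 551 has 14 neighbors: 158, 732, 273, 802, 223, 549, 313, 748, 600, 644, 860, 903, 786, 700.
deg(732) = 14; N(732) = {158, 475, 802, 198, 326, 549, 770, 551, 673, 903, 127, 958, 786, 700}.
Vertex 198 has 14 neighbors: 464, 732, 273, 924, 486, 374, 802, 326, 770, 644, 904, 903, 786, 700.
deg(v) = 14 for all v (|V|=29); SR(29,14,6,7) — a Paley graph.
spec(A) ≈ [14.0, 2.1926, -3.1926] (distinct, 4 d.p.).
−29·(-sqrt(29)/2 - 1/2) / ((14)−(-sqrt(29)/2 - 1/2)) = sqrt(29) = ϑ(G).
≈ 5.385165 (to 6 d.p.).

sqrt(29)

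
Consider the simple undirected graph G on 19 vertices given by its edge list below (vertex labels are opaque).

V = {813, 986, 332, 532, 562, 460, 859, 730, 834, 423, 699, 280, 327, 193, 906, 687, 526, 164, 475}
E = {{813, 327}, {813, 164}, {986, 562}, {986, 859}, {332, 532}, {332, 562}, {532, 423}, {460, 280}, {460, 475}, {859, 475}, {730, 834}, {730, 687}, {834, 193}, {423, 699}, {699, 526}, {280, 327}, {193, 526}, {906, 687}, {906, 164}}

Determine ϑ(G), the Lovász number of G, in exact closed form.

Vertex 730 has 2 neighbors: 834, 687.
Vertex 906 has 2 neighbors: 687, 164.
N(859) = {986, 475}, |N(859)| = 2.
deg(475) = 2; N(475) = {460, 859}.
deg(v) = 2 for all v (|V|=19); the odd cycle C_{19}.
spec(A) ≈ [2.0, 1.8916, 1.5783, 1.0939, 0.491, -0.1652, -0.8034, -1.3546, -1.7589, -1.9727] (distinct, 4 d.p.).
ϑ = −N·λ_min/(λ_max−λ_min) = −19·(-2*cos(pi/19))/(2−(-2*cos(pi/19))) = 19*cos(pi/19)/(cos(pi/19) + 1).
= 9.43477137… (decimal).
Lovász sandwich 9 ≤ 19*cos(pi/19)/(cos(pi/19) + 1) ≤ 10: both strict.

19*cos(pi/19)/(cos(pi/19) + 1)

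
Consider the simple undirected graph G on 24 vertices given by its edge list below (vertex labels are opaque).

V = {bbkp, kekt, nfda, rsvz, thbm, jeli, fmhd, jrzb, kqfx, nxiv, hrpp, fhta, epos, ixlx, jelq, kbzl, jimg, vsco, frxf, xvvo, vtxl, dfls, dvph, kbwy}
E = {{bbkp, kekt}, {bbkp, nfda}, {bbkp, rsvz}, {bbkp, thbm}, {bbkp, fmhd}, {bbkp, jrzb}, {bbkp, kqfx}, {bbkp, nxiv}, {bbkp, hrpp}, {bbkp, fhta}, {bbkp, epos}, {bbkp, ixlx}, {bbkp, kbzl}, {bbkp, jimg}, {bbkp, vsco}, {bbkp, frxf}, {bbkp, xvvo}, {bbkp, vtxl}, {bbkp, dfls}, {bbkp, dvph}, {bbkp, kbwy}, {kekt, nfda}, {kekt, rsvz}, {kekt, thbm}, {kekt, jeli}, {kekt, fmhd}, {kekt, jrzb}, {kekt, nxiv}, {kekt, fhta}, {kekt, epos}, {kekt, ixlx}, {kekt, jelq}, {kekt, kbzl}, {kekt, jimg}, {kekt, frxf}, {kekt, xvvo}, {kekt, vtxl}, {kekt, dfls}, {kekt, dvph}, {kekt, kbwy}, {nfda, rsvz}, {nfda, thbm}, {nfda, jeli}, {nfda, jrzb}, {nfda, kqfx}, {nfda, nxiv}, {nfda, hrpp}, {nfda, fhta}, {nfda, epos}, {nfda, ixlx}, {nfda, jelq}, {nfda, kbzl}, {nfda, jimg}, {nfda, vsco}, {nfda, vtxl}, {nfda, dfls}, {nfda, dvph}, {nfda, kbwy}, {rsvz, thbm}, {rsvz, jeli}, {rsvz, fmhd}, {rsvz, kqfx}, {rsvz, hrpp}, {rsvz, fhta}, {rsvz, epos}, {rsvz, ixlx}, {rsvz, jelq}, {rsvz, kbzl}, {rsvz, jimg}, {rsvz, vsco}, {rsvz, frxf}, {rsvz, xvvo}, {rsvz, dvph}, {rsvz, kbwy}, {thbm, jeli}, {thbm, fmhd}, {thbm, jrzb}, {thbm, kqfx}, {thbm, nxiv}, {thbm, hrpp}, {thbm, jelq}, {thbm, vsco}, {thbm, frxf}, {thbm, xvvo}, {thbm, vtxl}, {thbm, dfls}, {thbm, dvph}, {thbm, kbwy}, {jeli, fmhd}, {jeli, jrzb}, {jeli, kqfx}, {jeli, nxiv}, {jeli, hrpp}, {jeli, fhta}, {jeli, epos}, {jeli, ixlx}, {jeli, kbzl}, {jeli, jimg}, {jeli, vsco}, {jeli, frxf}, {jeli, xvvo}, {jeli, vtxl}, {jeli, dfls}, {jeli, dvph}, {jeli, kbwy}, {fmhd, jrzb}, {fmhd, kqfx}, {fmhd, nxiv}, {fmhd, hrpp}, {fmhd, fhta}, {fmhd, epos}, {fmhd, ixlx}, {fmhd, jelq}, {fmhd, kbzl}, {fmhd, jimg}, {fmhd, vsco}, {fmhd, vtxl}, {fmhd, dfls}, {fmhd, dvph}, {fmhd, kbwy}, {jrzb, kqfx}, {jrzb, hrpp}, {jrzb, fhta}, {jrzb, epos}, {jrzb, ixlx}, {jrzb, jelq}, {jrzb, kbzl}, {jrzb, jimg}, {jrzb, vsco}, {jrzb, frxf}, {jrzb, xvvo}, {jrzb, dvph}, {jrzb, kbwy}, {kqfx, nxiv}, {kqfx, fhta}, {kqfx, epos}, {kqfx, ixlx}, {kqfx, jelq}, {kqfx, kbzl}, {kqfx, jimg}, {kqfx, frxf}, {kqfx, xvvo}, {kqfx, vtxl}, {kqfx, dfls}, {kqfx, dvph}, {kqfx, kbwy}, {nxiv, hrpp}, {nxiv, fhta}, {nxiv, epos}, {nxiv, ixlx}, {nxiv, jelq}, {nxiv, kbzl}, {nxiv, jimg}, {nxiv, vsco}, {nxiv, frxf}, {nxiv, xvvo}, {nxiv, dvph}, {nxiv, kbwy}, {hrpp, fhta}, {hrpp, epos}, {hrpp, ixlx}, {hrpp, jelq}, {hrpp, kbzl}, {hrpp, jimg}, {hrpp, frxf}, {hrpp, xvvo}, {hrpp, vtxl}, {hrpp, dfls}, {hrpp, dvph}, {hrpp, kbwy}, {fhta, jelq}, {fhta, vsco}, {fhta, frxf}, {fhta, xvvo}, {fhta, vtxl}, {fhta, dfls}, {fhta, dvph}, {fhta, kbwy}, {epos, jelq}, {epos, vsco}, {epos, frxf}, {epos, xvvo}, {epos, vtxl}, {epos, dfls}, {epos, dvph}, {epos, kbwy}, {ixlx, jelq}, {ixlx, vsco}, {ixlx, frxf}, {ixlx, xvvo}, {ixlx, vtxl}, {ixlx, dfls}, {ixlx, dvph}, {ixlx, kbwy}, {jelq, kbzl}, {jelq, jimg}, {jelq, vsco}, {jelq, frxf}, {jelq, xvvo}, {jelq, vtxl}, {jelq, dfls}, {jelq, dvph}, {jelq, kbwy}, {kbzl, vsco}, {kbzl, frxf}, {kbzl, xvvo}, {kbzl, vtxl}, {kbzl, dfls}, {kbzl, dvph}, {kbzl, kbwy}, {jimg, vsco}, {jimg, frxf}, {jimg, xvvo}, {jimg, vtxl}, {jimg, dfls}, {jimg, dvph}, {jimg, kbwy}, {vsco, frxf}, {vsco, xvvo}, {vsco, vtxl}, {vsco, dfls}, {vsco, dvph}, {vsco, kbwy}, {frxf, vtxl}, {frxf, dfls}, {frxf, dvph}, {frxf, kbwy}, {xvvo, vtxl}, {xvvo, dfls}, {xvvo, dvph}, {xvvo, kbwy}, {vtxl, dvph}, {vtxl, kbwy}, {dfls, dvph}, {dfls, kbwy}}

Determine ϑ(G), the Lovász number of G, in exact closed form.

6

deg(ixlx) = 18; N(ixlx) = {bbkp, kekt, nfda, rsvz, jeli, fmhd, jrzb, kqfx, nxiv, hrpp, jelq, vsco, frxf, xvvo, vtxl, dfls, dvph, kbwy}.
Vertex kekt has 20 neighbors: bbkp, nfda, rsvz, thbm, jeli, fmhd, jrzb, nxiv, fhta, epos, ixlx, jelq, kbzl, jimg, frxf, xvvo, vtxl, dfls, dvph, kbwy.
N(jimg) = {bbkp, kekt, nfda, rsvz, jeli, fmhd, jrzb, kqfx, nxiv, hrpp, jelq, vsco, frxf, xvvo, vtxl, dfls, dvph, kbwy}, |N(jimg)| = 18.
deg(kbwy) = 22; N(kbwy) = {bbkp, kekt, nfda, rsvz, thbm, jeli, fmhd, jrzb, kqfx, nxiv, hrpp, fhta, epos, ixlx, jelq, kbzl, jimg, vsco, frxf, xvvo, vtxl, dfls}.
G = K_{6,5,4,4,3,2}: α = 6 = χ(Ḡ), so ϑ = 6.
ϑ(G) ≈ 6.000000000.
Check 6 ≤ 6 ≤ 6: collapsed.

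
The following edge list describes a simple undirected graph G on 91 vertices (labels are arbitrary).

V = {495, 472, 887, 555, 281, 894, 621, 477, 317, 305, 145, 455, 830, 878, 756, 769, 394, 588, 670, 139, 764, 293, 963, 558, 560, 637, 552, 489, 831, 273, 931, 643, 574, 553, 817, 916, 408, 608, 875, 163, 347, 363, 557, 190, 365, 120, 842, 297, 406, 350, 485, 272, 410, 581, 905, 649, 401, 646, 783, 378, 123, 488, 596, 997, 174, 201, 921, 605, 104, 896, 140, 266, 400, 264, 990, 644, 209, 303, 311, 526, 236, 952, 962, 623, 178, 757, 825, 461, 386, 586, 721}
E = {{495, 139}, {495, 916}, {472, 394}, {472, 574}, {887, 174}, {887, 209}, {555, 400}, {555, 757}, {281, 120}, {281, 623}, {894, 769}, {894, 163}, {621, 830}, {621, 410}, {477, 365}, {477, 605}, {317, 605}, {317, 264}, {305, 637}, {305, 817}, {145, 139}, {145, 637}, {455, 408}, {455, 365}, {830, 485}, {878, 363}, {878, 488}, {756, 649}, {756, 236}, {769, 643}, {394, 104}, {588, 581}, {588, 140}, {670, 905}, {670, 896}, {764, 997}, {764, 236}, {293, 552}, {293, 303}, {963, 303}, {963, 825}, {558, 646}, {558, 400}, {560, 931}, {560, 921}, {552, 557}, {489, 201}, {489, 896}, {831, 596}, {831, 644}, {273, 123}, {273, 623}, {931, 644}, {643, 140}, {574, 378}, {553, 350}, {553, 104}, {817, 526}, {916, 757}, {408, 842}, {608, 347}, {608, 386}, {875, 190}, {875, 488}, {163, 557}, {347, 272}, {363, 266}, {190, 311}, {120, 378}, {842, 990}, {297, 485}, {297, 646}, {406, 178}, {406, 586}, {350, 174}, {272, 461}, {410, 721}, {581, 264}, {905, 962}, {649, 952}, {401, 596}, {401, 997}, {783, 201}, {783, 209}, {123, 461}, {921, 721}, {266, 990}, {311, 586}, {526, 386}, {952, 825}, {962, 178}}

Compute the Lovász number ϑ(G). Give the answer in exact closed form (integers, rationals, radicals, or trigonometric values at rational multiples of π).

Vertex 756 has 2 neighbors: 649, 236.
Vertex 574 has 2 neighbors: 472, 378.
N(596) = {831, 401}, |N(596)| = 2.
N(621) = {830, 410}, |N(621)| = 2.
G on 91 vertices is 2-regular; a single 91-cycle (edge-transitive).
A has 46 distinct eigenvalues ≈ [2.0, 1.995235, 1.980961, 1.957247, 1.924206, 1.881995, 1.830816, 1.770912, 1.702569, 1.626112, 1.541906, 1.450353, 1.351887, 1.24698, 1.136129, 1.019865, 0.898741, 0.773333, 0.644241, 0.512078, 0.377475, 0.241073, 0.103523, -0.034521, -0.172401, -0.309459, -0.445042, -0.578504, -0.70921, -0.836536, -0.959875, -1.07864, -1.192265, -1.300208, -1.401955, -1.497021, -1.584954, -1.665333, -1.737776, -1.801938, -1.857512, -1.904235, -1.941884, -1.970278, -1.989283, -1.998808].
λ_max=2, λ_min=-2*cos(pi/91); ϑ = −91·λ_min/(λ_max−λ_min) = 91*cos(pi/91)/(cos(pi/91) + 1).
ϑ(G) ≈ 45.48644.
Sandwich: α(G)=45 ≤ ϑ(G)=91*cos(pi/91)/(cos(pi/91) + 1) ≤ χ(Ḡ)=46 (both strict).

91*cos(pi/91)/(cos(pi/91) + 1)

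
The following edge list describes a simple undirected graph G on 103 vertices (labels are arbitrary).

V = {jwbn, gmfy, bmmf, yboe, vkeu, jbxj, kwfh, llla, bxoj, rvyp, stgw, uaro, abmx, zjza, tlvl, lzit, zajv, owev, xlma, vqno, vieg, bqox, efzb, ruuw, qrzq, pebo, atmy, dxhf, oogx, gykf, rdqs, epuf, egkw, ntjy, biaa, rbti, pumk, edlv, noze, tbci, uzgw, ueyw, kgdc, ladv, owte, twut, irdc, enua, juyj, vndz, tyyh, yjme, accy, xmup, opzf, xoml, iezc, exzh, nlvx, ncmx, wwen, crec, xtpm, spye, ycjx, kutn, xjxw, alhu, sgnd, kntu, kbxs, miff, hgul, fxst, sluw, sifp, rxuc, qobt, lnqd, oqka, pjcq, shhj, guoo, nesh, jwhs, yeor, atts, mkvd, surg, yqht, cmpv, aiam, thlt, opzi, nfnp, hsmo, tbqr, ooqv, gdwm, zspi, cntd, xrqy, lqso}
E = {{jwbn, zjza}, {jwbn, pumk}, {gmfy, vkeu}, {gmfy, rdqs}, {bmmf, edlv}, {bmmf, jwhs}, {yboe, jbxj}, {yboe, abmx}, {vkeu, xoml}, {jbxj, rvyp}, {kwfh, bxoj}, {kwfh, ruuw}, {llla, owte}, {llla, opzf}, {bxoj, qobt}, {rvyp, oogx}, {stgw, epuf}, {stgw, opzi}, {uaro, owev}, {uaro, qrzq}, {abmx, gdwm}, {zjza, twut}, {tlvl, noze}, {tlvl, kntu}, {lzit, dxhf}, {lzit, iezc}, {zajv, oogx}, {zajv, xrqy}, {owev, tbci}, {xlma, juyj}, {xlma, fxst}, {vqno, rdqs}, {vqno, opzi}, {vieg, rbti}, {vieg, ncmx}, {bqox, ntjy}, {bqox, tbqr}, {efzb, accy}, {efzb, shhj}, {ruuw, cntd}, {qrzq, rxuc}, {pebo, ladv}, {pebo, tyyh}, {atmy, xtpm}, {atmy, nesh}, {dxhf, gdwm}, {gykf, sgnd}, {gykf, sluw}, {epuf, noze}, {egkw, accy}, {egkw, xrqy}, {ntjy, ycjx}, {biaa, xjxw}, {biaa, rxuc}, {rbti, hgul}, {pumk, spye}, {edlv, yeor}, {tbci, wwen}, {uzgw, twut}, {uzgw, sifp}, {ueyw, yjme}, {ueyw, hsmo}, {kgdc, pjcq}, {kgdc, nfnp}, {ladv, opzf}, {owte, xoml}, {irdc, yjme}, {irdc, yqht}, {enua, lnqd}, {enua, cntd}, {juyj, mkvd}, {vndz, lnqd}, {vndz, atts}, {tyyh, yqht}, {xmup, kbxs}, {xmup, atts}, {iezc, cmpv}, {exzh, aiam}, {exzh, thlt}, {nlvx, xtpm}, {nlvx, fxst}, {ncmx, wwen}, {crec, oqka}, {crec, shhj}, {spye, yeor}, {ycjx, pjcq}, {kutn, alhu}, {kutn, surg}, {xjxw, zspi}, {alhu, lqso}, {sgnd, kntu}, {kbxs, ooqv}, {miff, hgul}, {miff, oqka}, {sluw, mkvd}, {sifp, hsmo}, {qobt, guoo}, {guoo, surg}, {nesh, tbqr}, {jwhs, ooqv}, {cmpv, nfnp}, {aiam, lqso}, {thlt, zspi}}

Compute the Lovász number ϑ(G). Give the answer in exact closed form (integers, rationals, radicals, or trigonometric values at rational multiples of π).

N(gmfy) = {vkeu, rdqs}, |N(gmfy)| = 2.
N(atmy) = {xtpm, nesh}, |N(atmy)| = 2.
Vertex accy has 2 neighbors: efzb, egkw.
Vertex kntu has 2 neighbors: tlvl, sgnd.
Regular of degree 2 on 103 vertices: a single 103-cycle (edge-transitive).
Distinct eigenvalues (to 3 d.p.): [2.0, 1.996, 1.985, 1.967, 1.941, 1.908, 1.868, 1.82, 1.767, 1.706, 1.639, 1.566, 1.488, 1.403, 1.314, 1.22, 1.121, 1.018, 0.911, 0.8, 0.687, 0.571, 0.454, 0.334, 0.213, 0.091, -0.03, -0.152, -0.274, -0.394, -0.513, -0.63, -0.744, -0.856, -0.965, -1.07, -1.171, -1.267, -1.359, -1.446, -1.528, -1.604, -1.673, -1.737, -1.794, -1.845, -1.888, -1.925, -1.955, -1.977, -1.992, -1.999].
Lovász (edge-transitive): ϑ = −103·(-2*cos(pi/103))/((2)−(-2*cos(pi/103))) = 103*cos(pi/103)/(cos(pi/103) + 1).
≈ 51.4880205 (to 7 d.p.).
51 ≤ 103*cos(pi/103)/(cos(pi/103) + 1) ≤ 52: both strict.

103*cos(pi/103)/(cos(pi/103) + 1)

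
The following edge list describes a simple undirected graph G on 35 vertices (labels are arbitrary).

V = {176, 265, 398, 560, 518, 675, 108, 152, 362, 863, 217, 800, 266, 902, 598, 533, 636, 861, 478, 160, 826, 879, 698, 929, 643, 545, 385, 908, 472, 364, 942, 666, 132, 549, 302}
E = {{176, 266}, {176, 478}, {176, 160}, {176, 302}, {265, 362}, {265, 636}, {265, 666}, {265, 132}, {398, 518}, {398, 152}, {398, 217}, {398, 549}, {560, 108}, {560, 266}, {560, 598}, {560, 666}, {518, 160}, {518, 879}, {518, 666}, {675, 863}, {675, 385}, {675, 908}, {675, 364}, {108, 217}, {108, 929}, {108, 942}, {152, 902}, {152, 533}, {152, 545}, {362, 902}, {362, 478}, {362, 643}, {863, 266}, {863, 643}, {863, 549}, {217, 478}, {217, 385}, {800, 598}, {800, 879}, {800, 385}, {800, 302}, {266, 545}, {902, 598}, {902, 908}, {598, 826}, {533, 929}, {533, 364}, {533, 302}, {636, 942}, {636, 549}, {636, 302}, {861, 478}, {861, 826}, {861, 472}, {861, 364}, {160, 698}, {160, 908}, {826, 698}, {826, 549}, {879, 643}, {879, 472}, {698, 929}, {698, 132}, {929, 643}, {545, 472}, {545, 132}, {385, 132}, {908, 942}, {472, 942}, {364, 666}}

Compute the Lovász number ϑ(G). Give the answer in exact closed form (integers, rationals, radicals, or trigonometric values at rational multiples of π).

N(636) = {265, 942, 549, 302}, |N(636)| = 4.
Vertex 176 has 4 neighbors: 266, 478, 160, 302.
Vertex 266 has 4 neighbors: 176, 560, 863, 545.
deg(533) = 4; N(533) = {152, 929, 364, 302}.
Every vertex has degree 4 (N=35); this is K(7,3), the Kneser graph.
spec(A) ≈ [4.0, 2.0, -1.0, -3.0] (distinct, 4 d.p.).
−35·(-3) / ((4)−(-3)) = 15 = ϑ(G).
= 15.000000000… (decimal).

15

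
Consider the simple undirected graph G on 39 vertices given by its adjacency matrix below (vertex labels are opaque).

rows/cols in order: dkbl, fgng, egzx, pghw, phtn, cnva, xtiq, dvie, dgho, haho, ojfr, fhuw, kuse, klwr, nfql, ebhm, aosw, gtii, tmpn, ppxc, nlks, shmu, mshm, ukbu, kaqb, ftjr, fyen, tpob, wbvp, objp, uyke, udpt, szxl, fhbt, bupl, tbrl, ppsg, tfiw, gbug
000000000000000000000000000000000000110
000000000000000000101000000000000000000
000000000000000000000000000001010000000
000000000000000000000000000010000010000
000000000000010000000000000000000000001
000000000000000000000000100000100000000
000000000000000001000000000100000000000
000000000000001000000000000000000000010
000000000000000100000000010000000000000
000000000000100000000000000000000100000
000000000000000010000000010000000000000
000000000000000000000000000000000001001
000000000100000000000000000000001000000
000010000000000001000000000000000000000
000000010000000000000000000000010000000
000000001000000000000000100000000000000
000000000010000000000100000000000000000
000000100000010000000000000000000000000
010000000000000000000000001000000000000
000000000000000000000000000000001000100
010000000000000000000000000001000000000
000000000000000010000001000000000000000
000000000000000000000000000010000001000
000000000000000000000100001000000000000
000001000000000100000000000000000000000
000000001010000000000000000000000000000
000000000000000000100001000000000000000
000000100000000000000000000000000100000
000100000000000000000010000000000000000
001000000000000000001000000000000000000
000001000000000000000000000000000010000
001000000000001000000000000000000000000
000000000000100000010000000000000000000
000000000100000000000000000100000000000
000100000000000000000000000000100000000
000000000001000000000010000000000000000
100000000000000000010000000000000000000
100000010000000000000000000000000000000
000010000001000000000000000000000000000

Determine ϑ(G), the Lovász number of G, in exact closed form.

N(tfiw) = {dkbl, dvie}, |N(tfiw)| = 2.
Vertex ebhm has 2 neighbors: dgho, kaqb.
deg(nlks) = 2; N(nlks) = {fgng, objp}.
Vertex dvie has 2 neighbors: nfql, tfiw.
G on 39 vertices is 2-regular; the odd cycle C_{39}.
spec(A) ≈ [2.0, 1.974, 1.897, 1.771, 1.599, 1.385, 1.136, 0.857, 0.556, 0.241, -0.081, -0.4, -0.709, -1.0, -1.265, -1.497, -1.69, -1.84, -1.942, -1.994] (distinct, 3 d.p.).
Lovász: ϑ = −39(-2*cos(pi/39))/(2+-(-1)*2*cos(pi/39)) = 39*cos(pi/39)/(cos(pi/39) + 1).
= 19.46833241… (decimal).
Check 19 ≤ 39*cos(pi/39)/(cos(pi/39) + 1) ≤ 20: both strict.

39*cos(pi/39)/(cos(pi/39) + 1)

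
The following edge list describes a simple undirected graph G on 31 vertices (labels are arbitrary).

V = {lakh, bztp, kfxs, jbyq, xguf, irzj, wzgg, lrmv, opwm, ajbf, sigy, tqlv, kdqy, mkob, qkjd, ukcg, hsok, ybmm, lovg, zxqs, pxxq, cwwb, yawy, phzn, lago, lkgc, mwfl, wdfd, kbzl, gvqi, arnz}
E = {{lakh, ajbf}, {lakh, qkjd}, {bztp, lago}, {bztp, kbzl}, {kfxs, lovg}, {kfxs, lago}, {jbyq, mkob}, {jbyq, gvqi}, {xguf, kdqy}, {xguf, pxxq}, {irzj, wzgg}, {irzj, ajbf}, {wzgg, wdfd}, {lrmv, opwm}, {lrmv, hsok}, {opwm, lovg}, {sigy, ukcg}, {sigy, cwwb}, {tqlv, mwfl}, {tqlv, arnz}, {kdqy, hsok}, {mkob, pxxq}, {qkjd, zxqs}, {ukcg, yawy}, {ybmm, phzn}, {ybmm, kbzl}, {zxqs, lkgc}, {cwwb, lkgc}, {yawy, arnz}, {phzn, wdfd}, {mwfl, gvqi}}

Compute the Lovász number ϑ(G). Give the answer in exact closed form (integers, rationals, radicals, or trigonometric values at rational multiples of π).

deg(yawy) = 2; N(yawy) = {ukcg, arnz}.
N(pxxq) = {xguf, mkob}, |N(pxxq)| = 2.
N(ajbf) = {lakh, irzj}, |N(ajbf)| = 2.
deg(gvqi) = 2; N(gvqi) = {jbyq, mwfl}.
deg(v) = 2 for all v (|V|=31); a single 31-cycle (edge-transitive).
Distinct eigenvalues (to 3 d.p.): [2.0, 1.959, 1.838, 1.642, 1.378, 1.058, 0.695, 0.303, -0.101, -0.501, -0.881, -1.224, -1.518, -1.749, -1.908, -1.99].
−31·(-2*cos(pi/31)) / ((2)−(-2*cos(pi/31))) = 31*cos(pi/31)/(cos(pi/31) + 1) = ϑ(G).
= 15.460134989… (decimal).
Sandwich: α(G)=15 ≤ ϑ(G)=31*cos(pi/31)/(cos(pi/31) + 1) ≤ χ(Ḡ)=16 (both strict).

31*cos(pi/31)/(cos(pi/31) + 1)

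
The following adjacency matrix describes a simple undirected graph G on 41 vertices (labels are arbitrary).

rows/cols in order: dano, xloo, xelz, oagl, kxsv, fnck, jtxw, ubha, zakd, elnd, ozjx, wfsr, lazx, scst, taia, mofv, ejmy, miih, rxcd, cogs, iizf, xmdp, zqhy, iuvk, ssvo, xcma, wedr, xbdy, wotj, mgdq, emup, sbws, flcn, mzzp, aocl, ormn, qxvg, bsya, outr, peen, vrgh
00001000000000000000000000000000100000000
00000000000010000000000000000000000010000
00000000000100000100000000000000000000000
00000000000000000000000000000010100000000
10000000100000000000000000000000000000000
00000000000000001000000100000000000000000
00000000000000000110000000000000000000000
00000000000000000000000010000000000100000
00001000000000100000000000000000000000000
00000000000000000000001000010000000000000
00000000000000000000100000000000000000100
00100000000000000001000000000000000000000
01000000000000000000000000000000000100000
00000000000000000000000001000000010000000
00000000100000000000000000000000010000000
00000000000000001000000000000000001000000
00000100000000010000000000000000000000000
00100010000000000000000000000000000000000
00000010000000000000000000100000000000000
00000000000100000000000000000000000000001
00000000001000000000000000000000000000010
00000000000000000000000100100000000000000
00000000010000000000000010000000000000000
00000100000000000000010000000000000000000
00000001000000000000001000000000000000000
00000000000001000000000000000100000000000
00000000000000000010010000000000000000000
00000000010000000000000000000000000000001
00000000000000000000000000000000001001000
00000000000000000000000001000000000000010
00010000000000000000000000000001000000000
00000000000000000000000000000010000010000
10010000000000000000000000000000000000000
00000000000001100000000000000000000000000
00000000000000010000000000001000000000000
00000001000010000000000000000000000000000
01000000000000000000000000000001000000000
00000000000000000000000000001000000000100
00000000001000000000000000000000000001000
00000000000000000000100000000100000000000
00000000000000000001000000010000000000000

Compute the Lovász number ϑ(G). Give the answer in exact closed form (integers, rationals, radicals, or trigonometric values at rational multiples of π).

N(xcma) = {scst, mgdq}, |N(xcma)| = 2.
Vertex iizf has 2 neighbors: ozjx, peen.
Vertex ozjx has 2 neighbors: iizf, outr.
deg(elnd) = 2; N(elnd) = {zqhy, xbdy}.
Every vertex has degree 2 (N=41); this is C_{41}, the 41-cycle.
A has 21 distinct eigenvalues ≈ [2.0, 1.97656, 1.90679, 1.79233, 1.63586, 1.44104, 1.21245, 0.95544, 0.67603, 0.38078, 0.07661, -0.22937, -0.52996, -0.81814, -1.08714, -1.33065, -1.54298, -1.71914, -1.855, -1.94739, -1.99413].
−41·(-2*cos(pi/41)) / ((2)−(-2*cos(pi/41))) = 41*cos(pi/41)/(cos(pi/41) + 1) = ϑ(G).
≈ 20.4699 (to 4 d.p.).
20 ≤ 41*cos(pi/41)/(cos(pi/41) + 1) ≤ 21: both strict.

41*cos(pi/41)/(cos(pi/41) + 1)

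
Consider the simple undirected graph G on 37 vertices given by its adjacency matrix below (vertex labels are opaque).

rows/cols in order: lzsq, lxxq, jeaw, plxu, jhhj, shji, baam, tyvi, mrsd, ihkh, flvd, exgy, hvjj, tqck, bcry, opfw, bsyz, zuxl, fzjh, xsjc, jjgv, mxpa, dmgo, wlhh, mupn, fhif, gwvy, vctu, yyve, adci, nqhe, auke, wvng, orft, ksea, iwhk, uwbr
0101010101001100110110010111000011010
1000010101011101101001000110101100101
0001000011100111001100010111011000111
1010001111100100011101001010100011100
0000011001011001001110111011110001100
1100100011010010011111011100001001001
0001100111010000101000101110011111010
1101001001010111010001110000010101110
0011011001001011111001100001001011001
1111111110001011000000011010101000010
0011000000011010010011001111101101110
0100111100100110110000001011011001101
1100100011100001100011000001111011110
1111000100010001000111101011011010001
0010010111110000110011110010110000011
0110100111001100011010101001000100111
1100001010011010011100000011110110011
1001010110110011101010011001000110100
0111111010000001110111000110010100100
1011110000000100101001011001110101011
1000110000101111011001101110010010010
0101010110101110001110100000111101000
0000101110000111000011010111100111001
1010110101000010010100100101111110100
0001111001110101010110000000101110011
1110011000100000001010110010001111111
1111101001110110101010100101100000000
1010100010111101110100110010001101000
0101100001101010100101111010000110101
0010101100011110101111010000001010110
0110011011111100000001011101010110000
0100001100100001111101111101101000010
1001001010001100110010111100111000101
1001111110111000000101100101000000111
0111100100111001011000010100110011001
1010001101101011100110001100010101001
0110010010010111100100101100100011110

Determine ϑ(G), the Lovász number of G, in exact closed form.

N(zuxl) = {lzsq, plxu, shji, tyvi, mrsd, flvd, exgy, bcry, opfw, bsyz, fzjh, jjgv, wlhh, mupn, vctu, auke, wvng, ksea}, |N(zuxl)| = 18.
N(flvd) = {jeaw, plxu, exgy, hvjj, bcry, zuxl, jjgv, mxpa, mupn, fhif, gwvy, vctu, yyve, nqhe, auke, orft, ksea, iwhk}, |N(flvd)| = 18.
Vertex tqck has 18 neighbors: lzsq, lxxq, jeaw, plxu, tyvi, exgy, opfw, xsjc, jjgv, mxpa, dmgo, mupn, gwvy, vctu, adci, nqhe, wvng, uwbr.
N(opfw) = {lxxq, jeaw, jhhj, tyvi, mrsd, ihkh, hvjj, tqck, zuxl, fzjh, jjgv, dmgo, mupn, vctu, auke, ksea, iwhk, uwbr}, |N(opfw)| = 18.
18-regular, N=37; SR(37,18,8,9) — a Paley graph.
spec(A) ≈ [18.0, 2.5414, -3.5414] (distinct, 4 d.p.).
ϑ = −N·λ_min/(λ_max−λ_min) = −37·(-sqrt(37)/2 - 1/2)/(18−(-sqrt(37)/2 - 1/2)) = sqrt(37).
≈ 6.0827625 (to 7 d.p.).

sqrt(37)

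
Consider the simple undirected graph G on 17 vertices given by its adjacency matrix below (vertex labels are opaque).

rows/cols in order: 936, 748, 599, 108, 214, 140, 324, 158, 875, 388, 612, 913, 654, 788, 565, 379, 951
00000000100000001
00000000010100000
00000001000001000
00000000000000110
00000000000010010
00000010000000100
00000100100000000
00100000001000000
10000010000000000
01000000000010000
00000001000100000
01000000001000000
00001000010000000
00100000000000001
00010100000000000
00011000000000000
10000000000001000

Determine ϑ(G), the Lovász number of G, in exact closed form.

17*cos(pi/17)/(cos(pi/17) + 1)

Vertex 214 has 2 neighbors: 654, 379.
Vertex 388 has 2 neighbors: 748, 654.
N(324) = {140, 875}, |N(324)| = 2.
N(788) = {599, 951}, |N(788)| = 2.
G on 17 vertices is 2-regular; a single 17-cycle (edge-transitive).
Distinct eigenvalues (to 6 d.p.): [2.0, 1.864944, 1.478018, 0.891477, 0.184537, -0.547326, -1.205269, -1.700434, -1.965946].
Lovász: ϑ = −17(-2*cos(pi/17))/(2+-(-1)*2*cos(pi/17)) = 17*cos(pi/17)/(cos(pi/17) + 1).
= 8.42701… (decimal).
Lovász sandwich 8 ≤ 17*cos(pi/17)/(cos(pi/17) + 1) ≤ 9: both strict.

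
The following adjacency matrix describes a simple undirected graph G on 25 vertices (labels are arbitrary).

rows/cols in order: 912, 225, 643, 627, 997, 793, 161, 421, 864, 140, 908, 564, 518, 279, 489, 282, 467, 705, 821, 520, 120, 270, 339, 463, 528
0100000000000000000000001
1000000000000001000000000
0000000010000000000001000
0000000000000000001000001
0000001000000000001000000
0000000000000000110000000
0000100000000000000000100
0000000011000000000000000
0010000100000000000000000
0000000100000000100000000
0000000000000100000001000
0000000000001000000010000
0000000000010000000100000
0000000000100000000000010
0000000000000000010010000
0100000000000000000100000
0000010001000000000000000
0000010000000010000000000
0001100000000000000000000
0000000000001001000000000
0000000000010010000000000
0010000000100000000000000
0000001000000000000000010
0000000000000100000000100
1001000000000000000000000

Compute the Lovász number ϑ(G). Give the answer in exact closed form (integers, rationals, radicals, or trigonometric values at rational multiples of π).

Vertex 520 has 2 neighbors: 518, 282.
N(528) = {912, 627}, |N(528)| = 2.
Vertex 793 has 2 neighbors: 467, 705.
N(161) = {997, 339}, |N(161)| = 2.
25-vertex 2-regular graph: a single 25-cycle (edge-transitive).
Distinct eigenvalues (to 5 d.p.): [2.0, 1.93717, 1.75261, 1.45794, 1.07165, 0.61803, 0.12558, -0.37476, -0.85156, -1.27485, -1.61803, -1.85955, -1.98423].
With N=25: ϑ(G) = 25·(-(-1)*2*cos(pi/25))/(2−(-2*cos(pi/25))) = 25*cos(pi/25)/(cos(pi/25) + 1).
≈ 12.450521808 (to 9 d.p.).
α=12, χ(Ḡ)=13; ϑ=25*cos(pi/25)/(cos(pi/25) + 1) lies between (both strict).

25*cos(pi/25)/(cos(pi/25) + 1)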